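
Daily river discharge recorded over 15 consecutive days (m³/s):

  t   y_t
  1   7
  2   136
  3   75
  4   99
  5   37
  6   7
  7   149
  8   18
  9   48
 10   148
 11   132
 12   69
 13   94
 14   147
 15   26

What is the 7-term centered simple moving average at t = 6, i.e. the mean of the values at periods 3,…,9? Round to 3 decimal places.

Sum of periods 3–9: 75 + 99 + 37 + 7 + 149 + 18 + 48 = 433
Divide by 7: 433 / 7 = 61.857

61.857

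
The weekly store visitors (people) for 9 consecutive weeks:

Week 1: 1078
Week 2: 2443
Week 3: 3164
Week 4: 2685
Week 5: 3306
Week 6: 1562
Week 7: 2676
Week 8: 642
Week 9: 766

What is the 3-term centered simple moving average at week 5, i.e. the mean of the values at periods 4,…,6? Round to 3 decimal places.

2517.667

Sum of periods 4–6: 2685 + 3306 + 1562 = 7553
Divide by 3: 7553 / 3 = 2517.667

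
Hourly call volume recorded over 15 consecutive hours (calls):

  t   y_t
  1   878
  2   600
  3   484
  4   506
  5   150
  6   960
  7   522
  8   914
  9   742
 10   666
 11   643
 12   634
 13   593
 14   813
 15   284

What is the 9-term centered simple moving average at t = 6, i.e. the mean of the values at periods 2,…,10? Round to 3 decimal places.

616.000

Sum of periods 2–10: 600 + 484 + 506 + 150 + 960 + 522 + 914 + 742 + 666 = 5544
Divide by 9: 5544 / 9 = 616.000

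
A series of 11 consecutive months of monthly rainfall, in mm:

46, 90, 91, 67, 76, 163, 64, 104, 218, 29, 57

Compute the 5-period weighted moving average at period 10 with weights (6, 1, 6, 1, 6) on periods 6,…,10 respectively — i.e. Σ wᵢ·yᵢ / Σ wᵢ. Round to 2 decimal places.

Weighted sum: 6·163 + 1·64 + 6·104 + 1·218 + 6·29 = 978 + 64 + 624 + 218 + 174 = 2058
Weight total: 6 + 1 + 6 + 1 + 6 = 20
WMA = 2058 / 20 = 102.90

102.90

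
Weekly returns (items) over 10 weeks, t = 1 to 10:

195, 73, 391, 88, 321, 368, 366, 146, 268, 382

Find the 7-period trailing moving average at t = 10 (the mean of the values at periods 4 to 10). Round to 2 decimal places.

277.00

Sum of periods 4–10: 88 + 321 + 368 + 366 + 146 + 268 + 382 = 1939
Divide by 7: 1939 / 7 = 277.00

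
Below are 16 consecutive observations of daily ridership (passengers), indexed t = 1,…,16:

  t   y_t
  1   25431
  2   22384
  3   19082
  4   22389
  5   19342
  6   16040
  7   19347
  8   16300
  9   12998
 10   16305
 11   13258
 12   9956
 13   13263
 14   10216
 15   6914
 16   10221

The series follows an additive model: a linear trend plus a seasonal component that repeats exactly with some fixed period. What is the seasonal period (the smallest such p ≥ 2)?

First differences y_{t+1} − y_t: -3047, -3302, 3307, -3047, -3302, 3307, -3047, -3302, …
The difference pattern repeats every 3 terms and not for any smaller step, so p = 3.

3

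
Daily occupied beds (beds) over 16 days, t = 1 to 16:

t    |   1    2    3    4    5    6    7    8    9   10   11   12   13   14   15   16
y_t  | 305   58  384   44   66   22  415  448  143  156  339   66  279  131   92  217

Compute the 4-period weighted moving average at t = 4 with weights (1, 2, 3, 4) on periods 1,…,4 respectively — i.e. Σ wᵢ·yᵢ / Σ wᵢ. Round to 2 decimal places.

Weighted sum: 1·305 + 2·58 + 3·384 + 4·44 = 305 + 116 + 1152 + 176 = 1749
Weight total: 1 + 2 + 3 + 4 = 10
WMA = 1749 / 10 = 174.90

174.90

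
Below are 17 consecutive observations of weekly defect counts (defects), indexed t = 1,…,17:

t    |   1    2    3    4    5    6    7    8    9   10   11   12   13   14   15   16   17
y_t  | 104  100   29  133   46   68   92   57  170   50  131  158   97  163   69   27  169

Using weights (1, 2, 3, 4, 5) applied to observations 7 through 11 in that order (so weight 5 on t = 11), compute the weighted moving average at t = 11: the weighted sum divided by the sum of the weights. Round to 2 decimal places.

Weighted sum: 1·92 + 2·57 + 3·170 + 4·50 + 5·131 = 92 + 114 + 510 + 200 + 655 = 1571
Weight total: 1 + 2 + 3 + 4 + 5 = 15
WMA = 1571 / 15 = 104.73

104.73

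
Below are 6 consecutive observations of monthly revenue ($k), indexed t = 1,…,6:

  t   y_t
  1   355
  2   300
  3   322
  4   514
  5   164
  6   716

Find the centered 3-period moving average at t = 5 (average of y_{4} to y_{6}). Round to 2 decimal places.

Sum of periods 4–6: 514 + 164 + 716 = 1394
Divide by 3: 1394 / 3 = 464.67

464.67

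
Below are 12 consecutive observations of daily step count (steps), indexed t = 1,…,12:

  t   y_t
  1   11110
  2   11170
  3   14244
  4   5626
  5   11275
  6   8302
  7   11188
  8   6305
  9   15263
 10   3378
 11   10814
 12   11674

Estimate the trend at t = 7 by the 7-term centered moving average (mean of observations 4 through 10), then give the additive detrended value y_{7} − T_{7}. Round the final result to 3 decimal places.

2425.571

Trend T_7 = (5626 + 11275 + 8302 + 11188 + 6305 + 15263 + 3378) / 7 = 61337/7 = 8762.42857
Detrended value: 11188 − 8762.42857 = 2425.571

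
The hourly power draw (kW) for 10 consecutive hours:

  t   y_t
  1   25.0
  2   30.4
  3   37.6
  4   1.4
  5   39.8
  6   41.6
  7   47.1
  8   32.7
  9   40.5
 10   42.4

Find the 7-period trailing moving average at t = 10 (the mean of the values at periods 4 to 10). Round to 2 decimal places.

35.07

Sum of periods 4–10: 1.4 + 39.8 + 41.6 + 47.1 + 32.7 + 40.5 + 42.4 = 245.5
Divide by 7: 245.5 / 7 = 35.07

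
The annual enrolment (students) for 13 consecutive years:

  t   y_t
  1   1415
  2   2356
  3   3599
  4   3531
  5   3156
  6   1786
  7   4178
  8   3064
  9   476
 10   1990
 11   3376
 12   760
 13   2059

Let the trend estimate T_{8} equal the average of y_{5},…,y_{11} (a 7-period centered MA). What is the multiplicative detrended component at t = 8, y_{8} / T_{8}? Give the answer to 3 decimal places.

1.190

Trend T_8 = (3156 + 1786 + 4178 + 3064 + 476 + 1990 + 3376) / 7 = 18026/7 = 2575.14286
Ratio to trend: 3064 / 2575.14286 = 1.190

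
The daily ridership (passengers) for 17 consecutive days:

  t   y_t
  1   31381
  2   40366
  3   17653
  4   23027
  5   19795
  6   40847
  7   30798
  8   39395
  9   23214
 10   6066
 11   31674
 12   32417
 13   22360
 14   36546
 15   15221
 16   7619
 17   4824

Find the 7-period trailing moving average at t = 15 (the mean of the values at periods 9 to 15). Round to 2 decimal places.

23928.29

Sum of periods 9–15: 23214 + 6066 + 31674 + 32417 + 22360 + 36546 + 15221 = 167498
Divide by 7: 167498 / 7 = 23928.29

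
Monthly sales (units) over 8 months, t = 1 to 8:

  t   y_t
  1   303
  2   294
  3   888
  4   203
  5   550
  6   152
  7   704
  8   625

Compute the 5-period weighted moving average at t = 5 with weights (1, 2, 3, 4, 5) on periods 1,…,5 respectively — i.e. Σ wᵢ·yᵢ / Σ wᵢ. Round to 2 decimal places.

Weighted sum: 1·303 + 2·294 + 3·888 + 4·203 + 5·550 = 303 + 588 + 2664 + 812 + 2750 = 7117
Weight total: 1 + 2 + 3 + 4 + 5 = 15
WMA = 7117 / 15 = 474.47

474.47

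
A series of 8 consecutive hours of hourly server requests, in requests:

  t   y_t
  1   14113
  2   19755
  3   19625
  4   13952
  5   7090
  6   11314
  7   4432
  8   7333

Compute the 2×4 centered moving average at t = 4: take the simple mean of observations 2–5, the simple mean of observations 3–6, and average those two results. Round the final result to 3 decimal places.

Sum over 2–5: 19755 + 19625 + 13952 + 7090 = 60422
Sum over 3–6: 19625 + 13952 + 7090 + 11314 = 51981
CMA at t=4 = (60422 + 51981) / (2·4) = 112403 / 8 = 14050.375

14050.375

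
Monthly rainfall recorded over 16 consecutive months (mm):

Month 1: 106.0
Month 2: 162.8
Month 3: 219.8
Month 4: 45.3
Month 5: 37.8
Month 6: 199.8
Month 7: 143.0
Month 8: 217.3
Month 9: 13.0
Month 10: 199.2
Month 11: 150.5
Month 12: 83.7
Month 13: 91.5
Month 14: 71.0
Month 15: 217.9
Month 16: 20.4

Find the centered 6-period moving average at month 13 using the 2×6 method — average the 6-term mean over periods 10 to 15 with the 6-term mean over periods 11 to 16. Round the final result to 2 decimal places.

Sum over 10–15: 199.2 + 150.5 + 83.7 + 91.5 + 71.0 + 217.9 = 813.8
Sum over 11–16: 150.5 + 83.7 + 91.5 + 71.0 + 217.9 + 20.4 = 635.0
CMA at t=13 = (813.8 + 635.0) / (2·6) = 1448.8 / 12 = 120.73

120.73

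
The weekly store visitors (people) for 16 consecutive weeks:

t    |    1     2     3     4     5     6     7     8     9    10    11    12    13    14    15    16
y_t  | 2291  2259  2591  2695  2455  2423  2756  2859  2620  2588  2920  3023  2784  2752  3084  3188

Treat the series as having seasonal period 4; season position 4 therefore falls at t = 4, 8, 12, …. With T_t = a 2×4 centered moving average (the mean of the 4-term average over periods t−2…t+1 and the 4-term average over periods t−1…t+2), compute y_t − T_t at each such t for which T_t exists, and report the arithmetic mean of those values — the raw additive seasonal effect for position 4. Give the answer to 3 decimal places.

Season position 4 occurs at t = 4, 8, 12 (where T_t is defined).
t=4: T_4 = 2520.50000; y_4 − T_4 = 2695 − 2520.50000 = 174.50000
t=8: T_8 = 2685.12500; y_8 − T_8 = 2859 − 2685.12500 = 173.87500
t=12: T_12 = 2849.25000; y_12 − T_12 = 3023 − 2849.25000 = 173.75000
Mean deviation: (174.50000 + 173.87500 + 173.75000) / 3 = 174.042

174.042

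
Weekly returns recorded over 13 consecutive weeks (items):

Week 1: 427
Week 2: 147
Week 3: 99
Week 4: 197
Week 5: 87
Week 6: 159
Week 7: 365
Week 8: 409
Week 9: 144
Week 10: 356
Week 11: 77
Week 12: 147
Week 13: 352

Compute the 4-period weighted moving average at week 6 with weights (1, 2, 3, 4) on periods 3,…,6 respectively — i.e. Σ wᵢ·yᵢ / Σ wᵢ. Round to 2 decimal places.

139.00

Weighted sum: 1·99 + 2·197 + 3·87 + 4·159 = 99 + 394 + 261 + 636 = 1390
Weight total: 1 + 2 + 3 + 4 = 10
WMA = 1390 / 10 = 139.00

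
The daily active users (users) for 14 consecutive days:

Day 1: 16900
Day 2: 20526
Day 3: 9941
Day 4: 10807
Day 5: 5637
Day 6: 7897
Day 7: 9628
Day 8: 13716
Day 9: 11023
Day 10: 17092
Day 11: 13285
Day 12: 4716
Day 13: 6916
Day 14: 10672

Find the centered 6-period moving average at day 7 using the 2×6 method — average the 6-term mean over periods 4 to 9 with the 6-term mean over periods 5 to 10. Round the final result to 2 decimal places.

Sum over 4–9: 10807 + 5637 + 7897 + 9628 + 13716 + 11023 = 58708
Sum over 5–10: 5637 + 7897 + 9628 + 13716 + 11023 + 17092 = 64993
CMA at t=7 = (58708 + 64993) / (2·6) = 123701 / 12 = 10308.42

10308.42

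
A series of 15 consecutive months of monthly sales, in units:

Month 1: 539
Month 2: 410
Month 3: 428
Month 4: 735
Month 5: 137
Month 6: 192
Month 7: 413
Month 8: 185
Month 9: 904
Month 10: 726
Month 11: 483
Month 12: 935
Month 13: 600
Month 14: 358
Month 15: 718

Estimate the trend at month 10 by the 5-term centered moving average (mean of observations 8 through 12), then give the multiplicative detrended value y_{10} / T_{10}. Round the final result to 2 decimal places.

Trend T_10 = (185 + 904 + 726 + 483 + 935) / 5 = 3233/5 = 646.6000
Ratio to trend: 726 / 646.6000 = 1.12

1.12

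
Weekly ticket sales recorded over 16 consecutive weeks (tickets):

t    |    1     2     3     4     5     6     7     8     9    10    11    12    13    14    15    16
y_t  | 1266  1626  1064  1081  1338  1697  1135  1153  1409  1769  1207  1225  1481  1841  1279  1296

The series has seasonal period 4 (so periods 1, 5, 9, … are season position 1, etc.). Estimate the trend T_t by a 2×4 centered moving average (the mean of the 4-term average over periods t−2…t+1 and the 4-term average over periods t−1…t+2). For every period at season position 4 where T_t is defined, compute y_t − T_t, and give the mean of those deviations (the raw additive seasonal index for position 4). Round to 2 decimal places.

Season position 4 occurs at t = 4, 8, 12 (where T_t is defined).
t=4: T_4 = 1286.1250; y_4 − T_4 = 1081 − 1286.1250 = -205.1250
t=8: T_8 = 1357.5000; y_8 − T_8 = 1153 − 1357.5000 = -204.5000
t=12: T_12 = 1429.5000; y_12 − T_12 = 1225 − 1429.5000 = -204.5000
Mean deviation: (-205.1250 + -204.5000 + -204.5000) / 3 = -204.71

-204.71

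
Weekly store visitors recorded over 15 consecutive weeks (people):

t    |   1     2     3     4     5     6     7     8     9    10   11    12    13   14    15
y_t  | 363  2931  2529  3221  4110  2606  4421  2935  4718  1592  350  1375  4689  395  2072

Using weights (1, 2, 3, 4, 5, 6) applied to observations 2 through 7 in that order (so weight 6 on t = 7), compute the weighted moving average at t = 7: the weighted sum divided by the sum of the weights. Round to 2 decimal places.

3507.05

Weighted sum: 1·2931 + 2·2529 + 3·3221 + 4·4110 + 5·2606 + 6·4421 = 2931 + 5058 + 9663 + 16440 + 13030 + 26526 = 73648
Weight total: 1 + 2 + 3 + 4 + 5 + 6 = 21
WMA = 73648 / 21 = 3507.05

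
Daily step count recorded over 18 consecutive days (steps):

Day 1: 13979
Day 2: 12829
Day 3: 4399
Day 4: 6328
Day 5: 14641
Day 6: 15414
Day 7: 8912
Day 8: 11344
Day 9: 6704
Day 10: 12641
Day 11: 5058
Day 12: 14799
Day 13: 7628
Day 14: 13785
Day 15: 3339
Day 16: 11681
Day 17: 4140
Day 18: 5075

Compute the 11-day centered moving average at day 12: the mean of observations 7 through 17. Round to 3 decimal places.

9093.727

Sum of periods 7–17: 8912 + 11344 + 6704 + 12641 + 5058 + 14799 + 7628 + 13785 + 3339 + 11681 + 4140 = 100031
Divide by 11: 100031 / 11 = 9093.727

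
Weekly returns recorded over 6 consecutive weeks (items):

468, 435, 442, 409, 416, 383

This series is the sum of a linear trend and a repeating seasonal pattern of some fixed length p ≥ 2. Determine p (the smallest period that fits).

2

First differences y_{t+1} − y_t: -33, 7, -33, 7, -33, …
The difference pattern repeats every 2 terms and not for any smaller step, so p = 2.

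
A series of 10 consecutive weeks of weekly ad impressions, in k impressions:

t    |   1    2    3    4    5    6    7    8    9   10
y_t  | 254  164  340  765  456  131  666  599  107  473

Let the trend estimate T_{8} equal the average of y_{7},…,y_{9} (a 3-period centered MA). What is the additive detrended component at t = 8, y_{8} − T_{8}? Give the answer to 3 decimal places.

Trend T_8 = (666 + 599 + 107) / 3 = 1372/3 = 457.33333
Detrended value: 599 − 457.33333 = 141.667

141.667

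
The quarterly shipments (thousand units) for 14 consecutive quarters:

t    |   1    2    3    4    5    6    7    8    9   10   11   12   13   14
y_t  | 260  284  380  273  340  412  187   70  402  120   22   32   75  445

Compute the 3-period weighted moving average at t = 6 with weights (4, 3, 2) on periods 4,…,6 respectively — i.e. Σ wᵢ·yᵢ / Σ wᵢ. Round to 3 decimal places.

Weighted sum: 4·273 + 3·340 + 2·412 = 1092 + 1020 + 824 = 2936
Weight total: 4 + 3 + 2 = 9
WMA = 2936 / 9 = 326.222

326.222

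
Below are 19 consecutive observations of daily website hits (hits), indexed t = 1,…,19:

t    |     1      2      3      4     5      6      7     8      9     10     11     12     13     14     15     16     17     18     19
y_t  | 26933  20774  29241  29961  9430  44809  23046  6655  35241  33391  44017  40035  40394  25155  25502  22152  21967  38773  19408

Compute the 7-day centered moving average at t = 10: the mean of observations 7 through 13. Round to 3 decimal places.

31825.571

Sum of periods 7–13: 23046 + 6655 + 35241 + 33391 + 44017 + 40035 + 40394 = 222779
Divide by 7: 222779 / 7 = 31825.571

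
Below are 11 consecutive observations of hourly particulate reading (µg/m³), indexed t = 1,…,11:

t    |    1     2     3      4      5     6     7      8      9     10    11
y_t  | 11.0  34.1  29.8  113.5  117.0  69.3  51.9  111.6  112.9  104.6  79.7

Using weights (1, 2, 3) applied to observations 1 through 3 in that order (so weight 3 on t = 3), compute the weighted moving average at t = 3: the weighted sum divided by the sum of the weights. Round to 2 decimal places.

Weighted sum: 1·11.0 + 2·34.1 + 3·29.8 = 11.0 + 68.2 + 89.4 = 168.6
Weight total: 1 + 2 + 3 = 6
WMA = 168.6 / 6 = 28.10

28.10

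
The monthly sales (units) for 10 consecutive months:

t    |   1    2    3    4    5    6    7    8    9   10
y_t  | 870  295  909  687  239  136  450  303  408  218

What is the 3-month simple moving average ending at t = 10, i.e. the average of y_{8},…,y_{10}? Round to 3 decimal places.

Sum of periods 8–10: 303 + 408 + 218 = 929
Divide by 3: 929 / 3 = 309.667

309.667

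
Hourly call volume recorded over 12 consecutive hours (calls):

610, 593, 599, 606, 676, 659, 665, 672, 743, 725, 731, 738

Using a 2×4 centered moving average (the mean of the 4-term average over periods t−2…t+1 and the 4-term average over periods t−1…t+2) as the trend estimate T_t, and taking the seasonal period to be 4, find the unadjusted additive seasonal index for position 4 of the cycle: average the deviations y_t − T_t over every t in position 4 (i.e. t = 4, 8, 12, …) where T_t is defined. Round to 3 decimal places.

Season position 4 occurs at t = 4, 8 (where T_t is defined).
t=4: T_4 = 626.75000; y_4 − T_4 = 606 − 626.75000 = -20.75000
t=8: T_8 = 693.00000; y_8 − T_8 = 672 − 693.00000 = -21.00000
Mean deviation: (-20.75000 + -21.00000) / 2 = -20.875

-20.875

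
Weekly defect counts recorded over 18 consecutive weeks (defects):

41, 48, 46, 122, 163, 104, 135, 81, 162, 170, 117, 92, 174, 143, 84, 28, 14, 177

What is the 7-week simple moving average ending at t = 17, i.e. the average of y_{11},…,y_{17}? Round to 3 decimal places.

93.143

Sum of periods 11–17: 117 + 92 + 174 + 143 + 84 + 28 + 14 = 652
Divide by 7: 652 / 7 = 93.143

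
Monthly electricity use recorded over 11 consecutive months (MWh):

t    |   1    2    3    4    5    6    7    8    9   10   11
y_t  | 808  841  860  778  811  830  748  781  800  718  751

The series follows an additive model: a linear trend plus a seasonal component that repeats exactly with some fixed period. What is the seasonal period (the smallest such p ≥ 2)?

First differences y_{t+1} − y_t: 33, 19, -82, 33, 19, -82, 33, 19, …
The difference pattern repeats every 3 terms and not for any smaller step, so p = 3.

3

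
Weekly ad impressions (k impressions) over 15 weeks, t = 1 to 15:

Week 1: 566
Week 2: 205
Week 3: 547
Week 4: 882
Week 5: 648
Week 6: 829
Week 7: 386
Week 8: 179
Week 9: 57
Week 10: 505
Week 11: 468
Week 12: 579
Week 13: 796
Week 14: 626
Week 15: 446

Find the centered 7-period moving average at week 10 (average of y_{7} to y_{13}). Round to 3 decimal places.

Sum of periods 7–13: 386 + 179 + 57 + 505 + 468 + 579 + 796 = 2970
Divide by 7: 2970 / 7 = 424.286

424.286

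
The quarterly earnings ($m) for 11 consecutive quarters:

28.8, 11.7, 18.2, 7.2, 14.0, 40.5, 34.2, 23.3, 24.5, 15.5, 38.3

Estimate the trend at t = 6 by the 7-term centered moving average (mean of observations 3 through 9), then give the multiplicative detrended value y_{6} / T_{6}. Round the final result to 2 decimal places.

Trend T_6 = (18.2 + 7.2 + 14.0 + 40.5 + 34.2 + 23.3 + 24.5) / 7 = 161.9/7 = 23.1286
Ratio to trend: 40.5 / 23.1286 = 1.75

1.75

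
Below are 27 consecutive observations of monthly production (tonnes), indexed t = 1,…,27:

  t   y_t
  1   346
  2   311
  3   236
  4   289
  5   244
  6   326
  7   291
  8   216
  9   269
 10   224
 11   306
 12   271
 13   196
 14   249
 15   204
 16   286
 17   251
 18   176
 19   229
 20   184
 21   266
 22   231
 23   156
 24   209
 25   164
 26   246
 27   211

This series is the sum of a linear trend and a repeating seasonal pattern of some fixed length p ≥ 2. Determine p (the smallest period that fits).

5

First differences y_{t+1} − y_t: -35, -75, 53, -45, 82, -35, -75, 53, -45, 82, -35, -75, …
The difference pattern repeats every 5 terms and not for any smaller step, so p = 5.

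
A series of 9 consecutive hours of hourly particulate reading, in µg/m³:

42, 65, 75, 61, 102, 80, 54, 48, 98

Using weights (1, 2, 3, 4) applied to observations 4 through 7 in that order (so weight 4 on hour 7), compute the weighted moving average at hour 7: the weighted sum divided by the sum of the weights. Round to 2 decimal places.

Weighted sum: 1·61 + 2·102 + 3·80 + 4·54 = 61 + 204 + 240 + 216 = 721
Weight total: 1 + 2 + 3 + 4 = 10
WMA = 721 / 10 = 72.10

72.10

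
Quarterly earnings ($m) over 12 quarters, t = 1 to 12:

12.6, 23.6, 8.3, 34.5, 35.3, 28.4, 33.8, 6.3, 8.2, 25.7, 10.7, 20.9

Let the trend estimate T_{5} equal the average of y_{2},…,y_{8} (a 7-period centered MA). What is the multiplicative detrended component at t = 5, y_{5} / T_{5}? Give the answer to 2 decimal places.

1.45

Trend T_5 = (23.6 + 8.3 + 34.5 + 35.3 + 28.4 + 33.8 + 6.3) / 7 = 170.2/7 = 24.3143
Ratio to trend: 35.3 / 24.3143 = 1.45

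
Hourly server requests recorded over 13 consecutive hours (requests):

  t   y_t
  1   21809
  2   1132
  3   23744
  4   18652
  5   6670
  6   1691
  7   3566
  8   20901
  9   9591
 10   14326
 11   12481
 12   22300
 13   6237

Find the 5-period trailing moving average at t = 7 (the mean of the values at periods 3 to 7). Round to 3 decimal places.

Sum of periods 3–7: 23744 + 18652 + 6670 + 1691 + 3566 = 54323
Divide by 5: 54323 / 5 = 10864.600

10864.600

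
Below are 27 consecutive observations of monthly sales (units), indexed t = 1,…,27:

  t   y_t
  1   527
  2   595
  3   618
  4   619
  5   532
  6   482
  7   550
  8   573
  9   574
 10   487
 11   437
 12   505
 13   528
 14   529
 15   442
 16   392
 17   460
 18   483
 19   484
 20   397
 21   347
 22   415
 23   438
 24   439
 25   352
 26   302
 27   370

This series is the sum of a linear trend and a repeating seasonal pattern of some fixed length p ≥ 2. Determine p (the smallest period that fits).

5

First differences y_{t+1} − y_t: 68, 23, 1, -87, -50, 68, 23, 1, -87, -50, 68, 23, …
The difference pattern repeats every 5 terms and not for any smaller step, so p = 5.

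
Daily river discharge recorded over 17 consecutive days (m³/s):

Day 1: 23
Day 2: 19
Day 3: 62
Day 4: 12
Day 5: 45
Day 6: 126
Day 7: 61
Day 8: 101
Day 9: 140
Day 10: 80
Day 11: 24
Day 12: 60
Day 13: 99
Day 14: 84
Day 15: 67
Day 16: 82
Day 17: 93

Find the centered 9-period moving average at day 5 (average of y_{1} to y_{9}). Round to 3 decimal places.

Sum of periods 1–9: 23 + 19 + 62 + 12 + 45 + 126 + 61 + 101 + 140 = 589
Divide by 9: 589 / 9 = 65.444

65.444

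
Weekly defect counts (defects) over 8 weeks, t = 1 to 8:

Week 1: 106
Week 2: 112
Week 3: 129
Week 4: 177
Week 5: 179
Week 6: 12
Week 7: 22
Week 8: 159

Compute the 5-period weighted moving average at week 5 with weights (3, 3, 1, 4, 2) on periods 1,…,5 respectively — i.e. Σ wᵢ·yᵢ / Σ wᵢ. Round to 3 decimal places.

Weighted sum: 3·106 + 3·112 + 1·129 + 4·177 + 2·179 = 318 + 336 + 129 + 708 + 358 = 1849
Weight total: 3 + 3 + 1 + 4 + 2 = 13
WMA = 1849 / 13 = 142.231

142.231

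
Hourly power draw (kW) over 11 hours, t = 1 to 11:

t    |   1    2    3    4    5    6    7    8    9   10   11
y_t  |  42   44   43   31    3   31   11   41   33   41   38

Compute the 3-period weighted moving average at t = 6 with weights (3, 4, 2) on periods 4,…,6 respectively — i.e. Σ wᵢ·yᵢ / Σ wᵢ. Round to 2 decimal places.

Weighted sum: 3·31 + 4·3 + 2·31 = 93 + 12 + 62 = 167
Weight total: 3 + 4 + 2 = 9
WMA = 167 / 9 = 18.56

18.56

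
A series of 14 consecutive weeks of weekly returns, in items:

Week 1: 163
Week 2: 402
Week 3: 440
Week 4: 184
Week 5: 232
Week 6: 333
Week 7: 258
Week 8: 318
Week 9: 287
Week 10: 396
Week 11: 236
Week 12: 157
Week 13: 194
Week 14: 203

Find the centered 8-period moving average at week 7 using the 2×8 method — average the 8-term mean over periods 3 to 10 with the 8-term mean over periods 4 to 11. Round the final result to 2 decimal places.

Sum over 3–10: 440 + 184 + 232 + 333 + 258 + 318 + 287 + 396 = 2448
Sum over 4–11: 184 + 232 + 333 + 258 + 318 + 287 + 396 + 236 = 2244
CMA at t=7 = (2448 + 2244) / (2·8) = 4692 / 16 = 293.25

293.25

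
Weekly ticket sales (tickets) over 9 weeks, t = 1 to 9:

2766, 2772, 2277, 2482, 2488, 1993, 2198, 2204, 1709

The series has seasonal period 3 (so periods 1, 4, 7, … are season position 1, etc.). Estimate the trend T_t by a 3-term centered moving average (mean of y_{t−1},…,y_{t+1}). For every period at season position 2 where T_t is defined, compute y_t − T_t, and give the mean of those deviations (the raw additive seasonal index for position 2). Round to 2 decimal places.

167.00

Season position 2 occurs at t = 2, 5, 8 (where T_t is defined).
t=2: T_2 = 2605.0000; y_2 − T_2 = 2772 − 2605.0000 = 167.0000
t=5: T_5 = 2321.0000; y_5 − T_5 = 2488 − 2321.0000 = 167.0000
t=8: T_8 = 2037.0000; y_8 − T_8 = 2204 − 2037.0000 = 167.0000
Mean deviation: (167.0000 + 167.0000 + 167.0000) / 3 = 167.00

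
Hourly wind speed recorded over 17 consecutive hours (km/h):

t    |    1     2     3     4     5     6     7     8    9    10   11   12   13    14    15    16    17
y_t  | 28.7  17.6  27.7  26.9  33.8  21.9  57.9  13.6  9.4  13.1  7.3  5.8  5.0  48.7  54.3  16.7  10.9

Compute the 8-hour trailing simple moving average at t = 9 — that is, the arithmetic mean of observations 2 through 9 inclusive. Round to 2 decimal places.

Sum of periods 2–9: 17.6 + 27.7 + 26.9 + 33.8 + 21.9 + 57.9 + 13.6 + 9.4 = 208.8
Divide by 8: 208.8 / 8 = 26.10

26.10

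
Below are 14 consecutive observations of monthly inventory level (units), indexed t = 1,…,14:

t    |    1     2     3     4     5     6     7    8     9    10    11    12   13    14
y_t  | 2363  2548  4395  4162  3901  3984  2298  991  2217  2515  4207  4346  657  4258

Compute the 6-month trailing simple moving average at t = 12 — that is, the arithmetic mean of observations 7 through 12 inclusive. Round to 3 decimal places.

2762.333

Sum of periods 7–12: 2298 + 991 + 2217 + 2515 + 4207 + 4346 = 16574
Divide by 6: 16574 / 6 = 2762.333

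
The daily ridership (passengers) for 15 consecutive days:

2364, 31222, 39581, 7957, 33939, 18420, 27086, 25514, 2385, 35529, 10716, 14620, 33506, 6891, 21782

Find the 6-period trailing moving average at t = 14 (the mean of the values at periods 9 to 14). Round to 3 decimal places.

Sum of periods 9–14: 2385 + 35529 + 10716 + 14620 + 33506 + 6891 = 103647
Divide by 6: 103647 / 6 = 17274.500

17274.500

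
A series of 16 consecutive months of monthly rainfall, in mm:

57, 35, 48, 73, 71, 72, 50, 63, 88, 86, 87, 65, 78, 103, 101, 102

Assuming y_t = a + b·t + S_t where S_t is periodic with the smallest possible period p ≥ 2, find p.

First differences y_{t+1} − y_t: -22, 13, 25, -2, 1, -22, 13, 25, -2, 1, -22, 13, …
The difference pattern repeats every 5 terms and not for any smaller step, so p = 5.

5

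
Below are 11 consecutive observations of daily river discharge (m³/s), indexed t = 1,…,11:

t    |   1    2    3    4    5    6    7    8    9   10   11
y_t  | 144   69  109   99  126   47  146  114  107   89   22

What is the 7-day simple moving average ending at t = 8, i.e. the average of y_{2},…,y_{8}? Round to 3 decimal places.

Sum of periods 2–8: 69 + 109 + 99 + 126 + 47 + 146 + 114 = 710
Divide by 7: 710 / 7 = 101.429

101.429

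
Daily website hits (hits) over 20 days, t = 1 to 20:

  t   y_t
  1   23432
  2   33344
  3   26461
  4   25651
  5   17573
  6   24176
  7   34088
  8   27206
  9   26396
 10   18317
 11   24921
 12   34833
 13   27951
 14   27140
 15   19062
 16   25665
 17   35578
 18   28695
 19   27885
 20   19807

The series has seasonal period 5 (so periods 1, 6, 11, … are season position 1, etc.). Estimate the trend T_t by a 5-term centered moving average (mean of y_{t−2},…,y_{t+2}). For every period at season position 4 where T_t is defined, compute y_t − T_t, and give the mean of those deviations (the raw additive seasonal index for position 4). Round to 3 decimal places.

210.067

Season position 4 occurs at t = 4, 9, 14 (where T_t is defined).
t=4: T_4 = 25441.00000; y_4 − T_4 = 25651 − 25441.00000 = 210.00000
t=9: T_9 = 26185.60000; y_9 − T_9 = 26396 − 26185.60000 = 210.40000
t=14: T_14 = 26930.20000; y_14 − T_14 = 27140 − 26930.20000 = 209.80000
Mean deviation: (210.00000 + 210.40000 + 209.80000) / 3 = 210.067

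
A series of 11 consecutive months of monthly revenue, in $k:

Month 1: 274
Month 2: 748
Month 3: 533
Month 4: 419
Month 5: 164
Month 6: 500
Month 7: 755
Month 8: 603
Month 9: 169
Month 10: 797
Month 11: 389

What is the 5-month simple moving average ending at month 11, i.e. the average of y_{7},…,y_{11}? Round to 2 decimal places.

542.60

Sum of periods 7–11: 755 + 603 + 169 + 797 + 389 = 2713
Divide by 5: 2713 / 5 = 542.60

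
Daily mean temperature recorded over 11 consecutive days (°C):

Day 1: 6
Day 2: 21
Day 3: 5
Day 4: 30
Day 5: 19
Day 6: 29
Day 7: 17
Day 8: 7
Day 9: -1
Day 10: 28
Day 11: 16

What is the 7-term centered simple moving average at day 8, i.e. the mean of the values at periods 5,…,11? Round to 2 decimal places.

Sum of periods 5–11: 19 + 29 + 17 + 7 + (-1) + 28 + 16 = 115
Divide by 7: 115 / 7 = 16.43

16.43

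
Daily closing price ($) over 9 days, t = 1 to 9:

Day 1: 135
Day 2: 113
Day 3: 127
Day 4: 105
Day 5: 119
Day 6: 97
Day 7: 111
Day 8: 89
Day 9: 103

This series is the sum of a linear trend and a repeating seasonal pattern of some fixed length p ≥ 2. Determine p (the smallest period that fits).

2

First differences y_{t+1} − y_t: -22, 14, -22, 14, -22, 14, …
The difference pattern repeats every 2 terms and not for any smaller step, so p = 2.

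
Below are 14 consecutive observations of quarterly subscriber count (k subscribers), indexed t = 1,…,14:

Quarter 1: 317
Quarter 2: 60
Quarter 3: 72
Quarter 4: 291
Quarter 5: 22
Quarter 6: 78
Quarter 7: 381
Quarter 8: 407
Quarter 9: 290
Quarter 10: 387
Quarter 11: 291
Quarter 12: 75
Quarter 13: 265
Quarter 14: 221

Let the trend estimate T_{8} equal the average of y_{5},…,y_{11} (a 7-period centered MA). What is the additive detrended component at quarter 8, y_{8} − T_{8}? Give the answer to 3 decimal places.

Trend T_8 = (22 + 78 + 381 + 407 + 290 + 387 + 291) / 7 = 1856/7 = 265.14286
Detrended value: 407 − 265.14286 = 141.857

141.857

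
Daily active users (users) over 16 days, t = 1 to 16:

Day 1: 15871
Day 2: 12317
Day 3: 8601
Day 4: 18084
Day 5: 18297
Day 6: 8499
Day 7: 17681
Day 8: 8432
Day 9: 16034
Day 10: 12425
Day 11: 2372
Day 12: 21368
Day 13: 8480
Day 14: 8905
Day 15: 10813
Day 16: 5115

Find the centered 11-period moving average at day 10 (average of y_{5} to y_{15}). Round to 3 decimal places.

Sum of periods 5–15: 18297 + 8499 + 17681 + 8432 + 16034 + 12425 + 2372 + 21368 + 8480 + 8905 + 10813 = 133306
Divide by 11: 133306 / 11 = 12118.727

12118.727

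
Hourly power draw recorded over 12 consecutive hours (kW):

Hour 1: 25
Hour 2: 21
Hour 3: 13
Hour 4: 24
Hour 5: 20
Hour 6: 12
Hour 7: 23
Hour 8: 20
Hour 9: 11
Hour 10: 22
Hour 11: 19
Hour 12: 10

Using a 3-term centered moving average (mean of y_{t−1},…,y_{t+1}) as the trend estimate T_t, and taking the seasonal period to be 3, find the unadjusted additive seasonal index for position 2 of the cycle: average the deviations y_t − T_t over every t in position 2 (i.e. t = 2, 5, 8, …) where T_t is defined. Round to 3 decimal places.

Season position 2 occurs at t = 2, 5, 8, 11 (where T_t is defined).
t=2: T_2 = 19.66667; y_2 − T_2 = 21 − 19.66667 = 1.33333
t=5: T_5 = 18.66667; y_5 − T_5 = 20 − 18.66667 = 1.33333
t=8: T_8 = 18.00000; y_8 − T_8 = 20 − 18.00000 = 2.00000
t=11: T_11 = 17.00000; y_11 − T_11 = 19 − 17.00000 = 2.00000
Mean deviation: (1.33333 + 1.33333 + 2.00000 + 2.00000) / 4 = 1.667

1.667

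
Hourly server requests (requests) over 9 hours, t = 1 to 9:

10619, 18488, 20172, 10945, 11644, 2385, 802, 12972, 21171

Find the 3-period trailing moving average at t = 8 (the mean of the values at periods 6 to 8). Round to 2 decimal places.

Sum of periods 6–8: 2385 + 802 + 12972 = 16159
Divide by 3: 16159 / 3 = 5386.33

5386.33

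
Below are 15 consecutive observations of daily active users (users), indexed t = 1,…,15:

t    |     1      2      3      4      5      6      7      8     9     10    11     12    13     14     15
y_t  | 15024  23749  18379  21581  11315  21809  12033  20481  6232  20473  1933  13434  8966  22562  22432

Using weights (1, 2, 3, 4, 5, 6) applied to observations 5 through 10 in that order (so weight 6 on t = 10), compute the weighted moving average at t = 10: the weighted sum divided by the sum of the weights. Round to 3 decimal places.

15569.238

Weighted sum: 1·11315 + 2·21809 + 3·12033 + 4·20481 + 5·6232 + 6·20473 = 11315 + 43618 + 36099 + 81924 + 31160 + 122838 = 326954
Weight total: 1 + 2 + 3 + 4 + 5 + 6 = 21
WMA = 326954 / 21 = 15569.238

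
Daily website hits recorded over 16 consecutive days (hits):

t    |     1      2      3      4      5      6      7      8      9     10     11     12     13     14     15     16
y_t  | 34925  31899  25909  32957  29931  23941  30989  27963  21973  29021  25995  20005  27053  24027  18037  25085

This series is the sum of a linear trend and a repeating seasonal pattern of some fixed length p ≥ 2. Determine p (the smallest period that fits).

First differences y_{t+1} − y_t: -3026, -5990, 7048, -3026, -5990, 7048, -3026, -5990, …
The difference pattern repeats every 3 terms and not for any smaller step, so p = 3.

3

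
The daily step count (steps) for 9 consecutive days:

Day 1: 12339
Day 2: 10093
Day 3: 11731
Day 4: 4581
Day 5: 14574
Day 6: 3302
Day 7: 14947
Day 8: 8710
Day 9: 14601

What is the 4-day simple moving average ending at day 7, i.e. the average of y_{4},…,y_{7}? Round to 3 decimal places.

9351.000

Sum of periods 4–7: 4581 + 14574 + 3302 + 14947 = 37404
Divide by 4: 37404 / 4 = 9351.000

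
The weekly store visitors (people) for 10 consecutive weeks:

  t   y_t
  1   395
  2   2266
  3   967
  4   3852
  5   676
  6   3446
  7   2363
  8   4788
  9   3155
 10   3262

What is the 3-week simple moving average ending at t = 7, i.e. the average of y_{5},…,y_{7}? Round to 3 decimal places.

Sum of periods 5–7: 676 + 3446 + 2363 = 6485
Divide by 3: 6485 / 3 = 2161.667

2161.667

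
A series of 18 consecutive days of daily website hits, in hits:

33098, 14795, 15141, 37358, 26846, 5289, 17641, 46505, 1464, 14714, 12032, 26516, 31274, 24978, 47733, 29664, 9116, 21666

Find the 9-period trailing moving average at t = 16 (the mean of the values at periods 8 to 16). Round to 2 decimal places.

Sum of periods 8–16: 46505 + 1464 + 14714 + 12032 + 26516 + 31274 + 24978 + 47733 + 29664 = 234880
Divide by 9: 234880 / 9 = 26097.78

26097.78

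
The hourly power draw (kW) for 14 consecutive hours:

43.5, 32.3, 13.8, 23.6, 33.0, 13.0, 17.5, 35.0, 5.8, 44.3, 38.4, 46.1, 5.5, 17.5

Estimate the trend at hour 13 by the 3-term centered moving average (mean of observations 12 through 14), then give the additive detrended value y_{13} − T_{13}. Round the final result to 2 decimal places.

Trend T_13 = (46.1 + 5.5 + 17.5) / 3 = 69.1/3 = 23.0333
Detrended value: 5.5 − 23.0333 = -17.53

-17.53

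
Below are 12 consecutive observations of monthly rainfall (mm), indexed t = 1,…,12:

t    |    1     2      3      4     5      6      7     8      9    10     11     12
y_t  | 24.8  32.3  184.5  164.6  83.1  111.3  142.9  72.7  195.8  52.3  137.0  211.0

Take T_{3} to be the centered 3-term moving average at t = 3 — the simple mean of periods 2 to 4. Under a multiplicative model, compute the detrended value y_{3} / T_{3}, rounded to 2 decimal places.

1.45

Trend T_3 = (32.3 + 184.5 + 164.6) / 3 = 381.4/3 = 127.1333
Ratio to trend: 184.5 / 127.1333 = 1.45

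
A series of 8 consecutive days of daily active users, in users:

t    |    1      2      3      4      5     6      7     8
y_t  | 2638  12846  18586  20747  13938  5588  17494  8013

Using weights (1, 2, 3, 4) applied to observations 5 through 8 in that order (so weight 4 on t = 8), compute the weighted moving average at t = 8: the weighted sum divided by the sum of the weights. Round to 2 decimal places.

10964.80

Weighted sum: 1·13938 + 2·5588 + 3·17494 + 4·8013 = 13938 + 11176 + 52482 + 32052 = 109648
Weight total: 1 + 2 + 3 + 4 = 10
WMA = 109648 / 10 = 10964.80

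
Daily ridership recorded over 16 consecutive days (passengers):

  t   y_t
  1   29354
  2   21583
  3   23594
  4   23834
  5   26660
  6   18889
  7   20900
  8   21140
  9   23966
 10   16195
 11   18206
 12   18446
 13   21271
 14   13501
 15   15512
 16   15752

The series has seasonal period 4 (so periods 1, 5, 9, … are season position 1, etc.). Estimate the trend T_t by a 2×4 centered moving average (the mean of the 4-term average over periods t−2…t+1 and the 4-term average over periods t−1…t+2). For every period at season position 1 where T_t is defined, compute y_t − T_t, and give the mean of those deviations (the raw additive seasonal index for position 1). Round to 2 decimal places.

3752.25

Season position 1 occurs at t = 5, 9, 13 (where T_t is defined).
t=5: T_5 = 22907.5000; y_5 − T_5 = 26660 − 22907.5000 = 3752.5000
t=9: T_9 = 20213.5000; y_9 − T_9 = 23966 − 20213.5000 = 3752.5000
t=13: T_13 = 17519.2500; y_13 − T_13 = 21271 − 17519.2500 = 3751.7500
Mean deviation: (3752.5000 + 3752.5000 + 3751.7500) / 3 = 3752.25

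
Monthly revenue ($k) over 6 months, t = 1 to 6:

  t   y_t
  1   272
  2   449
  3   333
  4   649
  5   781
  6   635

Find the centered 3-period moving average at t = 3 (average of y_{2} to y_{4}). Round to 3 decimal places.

Sum of periods 2–4: 449 + 333 + 649 = 1431
Divide by 3: 1431 / 3 = 477.000

477.000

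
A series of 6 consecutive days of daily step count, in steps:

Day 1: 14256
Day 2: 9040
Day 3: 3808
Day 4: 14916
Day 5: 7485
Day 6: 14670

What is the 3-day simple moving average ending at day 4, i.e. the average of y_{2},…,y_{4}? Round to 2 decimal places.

9254.67

Sum of periods 2–4: 9040 + 3808 + 14916 = 27764
Divide by 3: 27764 / 3 = 9254.67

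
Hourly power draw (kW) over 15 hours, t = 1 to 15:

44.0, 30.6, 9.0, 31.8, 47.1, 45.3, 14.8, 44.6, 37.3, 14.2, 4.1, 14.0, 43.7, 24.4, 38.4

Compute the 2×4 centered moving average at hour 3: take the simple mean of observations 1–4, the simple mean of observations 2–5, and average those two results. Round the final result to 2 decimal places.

Sum over 1–4: 44.0 + 30.6 + 9.0 + 31.8 = 115.4
Sum over 2–5: 30.6 + 9.0 + 31.8 + 47.1 = 118.5
CMA at t=3 = (115.4 + 118.5) / (2·4) = 233.9 / 8 = 29.24

29.24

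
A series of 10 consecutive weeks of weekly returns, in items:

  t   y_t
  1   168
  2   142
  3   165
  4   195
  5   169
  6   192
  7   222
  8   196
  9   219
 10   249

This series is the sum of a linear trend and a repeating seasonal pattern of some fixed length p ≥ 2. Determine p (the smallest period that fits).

3

First differences y_{t+1} − y_t: -26, 23, 30, -26, 23, 30, -26, 23, …
The difference pattern repeats every 3 terms and not for any smaller step, so p = 3.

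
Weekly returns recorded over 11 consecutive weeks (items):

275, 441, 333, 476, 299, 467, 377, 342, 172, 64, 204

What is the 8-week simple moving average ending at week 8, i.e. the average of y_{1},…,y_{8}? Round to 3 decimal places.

Sum of periods 1–8: 275 + 441 + 333 + 476 + 299 + 467 + 377 + 342 = 3010
Divide by 8: 3010 / 8 = 376.250

376.250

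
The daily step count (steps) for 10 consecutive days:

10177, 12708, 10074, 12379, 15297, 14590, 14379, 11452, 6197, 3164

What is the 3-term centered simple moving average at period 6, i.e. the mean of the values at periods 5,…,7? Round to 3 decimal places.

Sum of periods 5–7: 15297 + 14590 + 14379 = 44266
Divide by 3: 44266 / 3 = 14755.333

14755.333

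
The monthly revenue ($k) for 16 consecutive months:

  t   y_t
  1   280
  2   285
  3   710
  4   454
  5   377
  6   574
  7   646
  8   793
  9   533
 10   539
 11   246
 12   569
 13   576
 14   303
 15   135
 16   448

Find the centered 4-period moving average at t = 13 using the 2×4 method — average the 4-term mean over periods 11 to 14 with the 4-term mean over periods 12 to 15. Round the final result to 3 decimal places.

409.625

Sum over 11–14: 246 + 569 + 576 + 303 = 1694
Sum over 12–15: 569 + 576 + 303 + 135 = 1583
CMA at t=13 = (1694 + 1583) / (2·4) = 3277 / 8 = 409.625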